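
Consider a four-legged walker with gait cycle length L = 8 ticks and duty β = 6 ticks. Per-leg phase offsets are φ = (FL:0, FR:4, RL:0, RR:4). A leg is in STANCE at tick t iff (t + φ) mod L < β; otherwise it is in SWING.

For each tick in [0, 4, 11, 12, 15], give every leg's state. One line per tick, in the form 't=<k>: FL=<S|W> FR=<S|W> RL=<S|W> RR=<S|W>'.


t=0: phase=(0,4,0,4) vs β=6 → FL=S FR=S RL=S RR=S
t=4: phase=(4,0,4,0) vs β=6 → FL=S FR=S RL=S RR=S
t=11: phase=(3,7,3,7) vs β=6 → FL=S FR=W RL=S RR=W
t=12: phase=(4,0,4,0) vs β=6 → FL=S FR=S RL=S RR=S
t=15: phase=(7,3,7,3) vs β=6 → FL=W FR=S RL=W RR=S

t=0: FL=S FR=S RL=S RR=S
t=4: FL=S FR=S RL=S RR=S
t=11: FL=S FR=W RL=S RR=W
t=12: FL=S FR=S RL=S RR=S
t=15: FL=W FR=S RL=W RR=S


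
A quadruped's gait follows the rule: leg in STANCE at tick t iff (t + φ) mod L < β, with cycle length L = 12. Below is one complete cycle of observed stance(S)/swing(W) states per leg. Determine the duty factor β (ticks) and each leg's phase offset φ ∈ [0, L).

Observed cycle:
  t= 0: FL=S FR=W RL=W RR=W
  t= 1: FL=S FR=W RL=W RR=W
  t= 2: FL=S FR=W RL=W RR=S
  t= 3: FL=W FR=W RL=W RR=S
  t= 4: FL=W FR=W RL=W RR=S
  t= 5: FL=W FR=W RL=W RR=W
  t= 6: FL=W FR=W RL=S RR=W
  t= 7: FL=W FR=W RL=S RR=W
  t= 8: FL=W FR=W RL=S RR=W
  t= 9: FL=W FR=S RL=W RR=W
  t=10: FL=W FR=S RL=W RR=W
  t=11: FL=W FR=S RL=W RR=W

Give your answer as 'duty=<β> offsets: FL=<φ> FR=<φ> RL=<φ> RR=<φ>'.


duty=3 offsets: FL=0 FR=3 RL=6 RR=10

duty β = stance ticks per leg = 3
FL: stance ticks = 3; W→S at t=0 → φ=0
FR: stance ticks = 3; W→S at t=9 → φ=3
RL: stance ticks = 3; W→S at t=6 → φ=6
RR: stance ticks = 3; W→S at t=2 → φ=10


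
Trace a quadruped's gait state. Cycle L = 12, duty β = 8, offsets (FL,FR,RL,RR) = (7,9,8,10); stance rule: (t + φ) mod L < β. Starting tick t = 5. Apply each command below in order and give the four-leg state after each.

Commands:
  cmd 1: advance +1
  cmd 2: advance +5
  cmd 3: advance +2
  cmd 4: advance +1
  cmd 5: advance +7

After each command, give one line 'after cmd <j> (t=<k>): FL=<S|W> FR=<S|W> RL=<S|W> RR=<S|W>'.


after cmd 1 (t=6): FL=S FR=S RL=S RR=S
after cmd 2 (t=11): FL=S FR=W RL=S RR=W
after cmd 3 (t=13): FL=W FR=W RL=W RR=W
after cmd 4 (t=14): FL=W FR=W RL=W RR=S
after cmd 5 (t=21): FL=S FR=S RL=S RR=S

start t=5: FL=S FR=S RL=S RR=S
cmd 1: advance +1 → t=6, phase=(1,3,2,4) → FL=S FR=S RL=S RR=S
cmd 2: advance +5 → t=11, phase=(6,8,7,9) → FL=S FR=W RL=S RR=W
cmd 3: advance +2 → t=13, phase=(8,10,9,11) → FL=W FR=W RL=W RR=W
cmd 4: advance +1 → t=14, phase=(9,11,10,0) → FL=W FR=W RL=W RR=S
cmd 5: advance +7 → t=21, phase=(4,6,5,7) → FL=S FR=S RL=S RR=S


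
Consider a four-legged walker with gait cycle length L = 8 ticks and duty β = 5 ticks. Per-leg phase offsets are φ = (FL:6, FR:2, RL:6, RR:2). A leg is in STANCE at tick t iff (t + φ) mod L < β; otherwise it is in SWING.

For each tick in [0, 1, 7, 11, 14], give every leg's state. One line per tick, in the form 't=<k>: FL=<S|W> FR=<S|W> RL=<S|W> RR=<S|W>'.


t=0: FL=W FR=S RL=W RR=S
t=1: FL=W FR=S RL=W RR=S
t=7: FL=W FR=S RL=W RR=S
t=11: FL=S FR=W RL=S RR=W
t=14: FL=S FR=S RL=S RR=S

t=0: phase=(6,2,6,2) vs β=5 → FL=W FR=S RL=W RR=S
t=1: phase=(7,3,7,3) vs β=5 → FL=W FR=S RL=W RR=S
t=7: phase=(5,1,5,1) vs β=5 → FL=W FR=S RL=W RR=S
t=11: phase=(1,5,1,5) vs β=5 → FL=S FR=W RL=S RR=W
t=14: phase=(4,0,4,0) vs β=5 → FL=S FR=S RL=S RR=S


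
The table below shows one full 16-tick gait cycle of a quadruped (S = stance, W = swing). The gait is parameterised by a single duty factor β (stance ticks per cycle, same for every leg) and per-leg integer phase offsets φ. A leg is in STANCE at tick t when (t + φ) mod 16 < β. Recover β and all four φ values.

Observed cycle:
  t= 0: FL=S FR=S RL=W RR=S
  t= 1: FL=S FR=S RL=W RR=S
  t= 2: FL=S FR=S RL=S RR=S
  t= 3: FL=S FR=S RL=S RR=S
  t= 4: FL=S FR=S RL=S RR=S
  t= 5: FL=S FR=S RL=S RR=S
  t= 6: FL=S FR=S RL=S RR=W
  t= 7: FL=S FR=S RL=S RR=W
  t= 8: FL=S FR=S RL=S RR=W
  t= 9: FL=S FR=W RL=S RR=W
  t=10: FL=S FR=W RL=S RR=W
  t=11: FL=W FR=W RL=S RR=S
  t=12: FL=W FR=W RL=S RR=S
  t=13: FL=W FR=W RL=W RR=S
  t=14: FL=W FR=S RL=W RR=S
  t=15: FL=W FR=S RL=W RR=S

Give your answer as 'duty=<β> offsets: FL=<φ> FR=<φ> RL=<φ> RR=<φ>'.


duty=11 offsets: FL=0 FR=2 RL=14 RR=5

duty β = stance ticks per leg = 11
FL: stance ticks = 11; W→S at t=0 → φ=0
FR: stance ticks = 11; W→S at t=14 → φ=2
RL: stance ticks = 11; W→S at t=2 → φ=14
RR: stance ticks = 11; W→S at t=11 → φ=5


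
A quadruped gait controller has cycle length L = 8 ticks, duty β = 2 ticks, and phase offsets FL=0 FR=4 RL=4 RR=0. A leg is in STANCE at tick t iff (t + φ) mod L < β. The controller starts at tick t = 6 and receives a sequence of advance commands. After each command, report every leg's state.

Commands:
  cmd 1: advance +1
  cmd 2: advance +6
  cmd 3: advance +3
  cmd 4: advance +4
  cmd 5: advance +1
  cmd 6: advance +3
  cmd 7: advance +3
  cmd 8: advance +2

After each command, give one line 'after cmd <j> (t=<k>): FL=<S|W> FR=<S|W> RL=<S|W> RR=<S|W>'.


start t=6: FL=W FR=W RL=W RR=W
cmd 1: advance +1 → t=7, phase=(7,3,3,7) → FL=W FR=W RL=W RR=W
cmd 2: advance +6 → t=13, phase=(5,1,1,5) → FL=W FR=S RL=S RR=W
cmd 3: advance +3 → t=16, phase=(0,4,4,0) → FL=S FR=W RL=W RR=S
cmd 4: advance +4 → t=20, phase=(4,0,0,4) → FL=W FR=S RL=S RR=W
cmd 5: advance +1 → t=21, phase=(5,1,1,5) → FL=W FR=S RL=S RR=W
cmd 6: advance +3 → t=24, phase=(0,4,4,0) → FL=S FR=W RL=W RR=S
cmd 7: advance +3 → t=27, phase=(3,7,7,3) → FL=W FR=W RL=W RR=W
cmd 8: advance +2 → t=29, phase=(5,1,1,5) → FL=W FR=S RL=S RR=W

after cmd 1 (t=7): FL=W FR=W RL=W RR=W
after cmd 2 (t=13): FL=W FR=S RL=S RR=W
after cmd 3 (t=16): FL=S FR=W RL=W RR=S
after cmd 4 (t=20): FL=W FR=S RL=S RR=W
after cmd 5 (t=21): FL=W FR=S RL=S RR=W
after cmd 6 (t=24): FL=S FR=W RL=W RR=S
after cmd 7 (t=27): FL=W FR=W RL=W RR=W
after cmd 8 (t=29): FL=W FR=S RL=S RR=W


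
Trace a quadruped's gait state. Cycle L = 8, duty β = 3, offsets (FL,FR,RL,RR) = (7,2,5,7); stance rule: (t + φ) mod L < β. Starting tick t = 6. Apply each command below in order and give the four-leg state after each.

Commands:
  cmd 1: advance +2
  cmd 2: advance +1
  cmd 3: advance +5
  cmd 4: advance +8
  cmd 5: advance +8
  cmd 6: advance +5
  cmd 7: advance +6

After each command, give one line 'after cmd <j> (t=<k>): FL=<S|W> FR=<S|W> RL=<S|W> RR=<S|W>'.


start t=6: FL=W FR=S RL=W RR=W
cmd 1: advance +2 → t=8, phase=(7,2,5,7) → FL=W FR=S RL=W RR=W
cmd 2: advance +1 → t=9, phase=(0,3,6,0) → FL=S FR=W RL=W RR=S
cmd 3: advance +5 → t=14, phase=(5,0,3,5) → FL=W FR=S RL=W RR=W
cmd 4: advance +8 → t=22, phase=(5,0,3,5) → FL=W FR=S RL=W RR=W
cmd 5: advance +8 → t=30, phase=(5,0,3,5) → FL=W FR=S RL=W RR=W
cmd 6: advance +5 → t=35, phase=(2,5,0,2) → FL=S FR=W RL=S RR=S
cmd 7: advance +6 → t=41, phase=(0,3,6,0) → FL=S FR=W RL=W RR=S

after cmd 1 (t=8): FL=W FR=S RL=W RR=W
after cmd 2 (t=9): FL=S FR=W RL=W RR=S
after cmd 3 (t=14): FL=W FR=S RL=W RR=W
after cmd 4 (t=22): FL=W FR=S RL=W RR=W
after cmd 5 (t=30): FL=W FR=S RL=W RR=W
after cmd 6 (t=35): FL=S FR=W RL=S RR=S
after cmd 7 (t=41): FL=S FR=W RL=W RR=S


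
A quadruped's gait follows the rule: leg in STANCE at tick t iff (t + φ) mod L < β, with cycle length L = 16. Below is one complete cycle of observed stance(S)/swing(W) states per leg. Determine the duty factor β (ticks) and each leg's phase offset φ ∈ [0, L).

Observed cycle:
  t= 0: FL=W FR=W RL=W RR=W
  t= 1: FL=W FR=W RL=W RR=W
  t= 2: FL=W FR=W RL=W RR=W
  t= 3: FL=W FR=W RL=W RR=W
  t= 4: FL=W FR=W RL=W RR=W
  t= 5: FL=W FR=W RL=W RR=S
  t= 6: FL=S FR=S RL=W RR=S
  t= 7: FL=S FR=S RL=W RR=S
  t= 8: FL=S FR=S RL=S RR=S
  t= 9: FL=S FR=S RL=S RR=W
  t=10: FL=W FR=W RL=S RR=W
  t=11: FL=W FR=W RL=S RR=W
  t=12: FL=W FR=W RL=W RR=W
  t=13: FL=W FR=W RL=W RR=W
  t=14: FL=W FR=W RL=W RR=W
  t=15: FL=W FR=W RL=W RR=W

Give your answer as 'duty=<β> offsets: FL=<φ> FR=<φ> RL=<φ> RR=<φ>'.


duty β = stance ticks per leg = 4
FL: stance ticks = 4; W→S at t=6 → φ=10
FR: stance ticks = 4; W→S at t=6 → φ=10
RL: stance ticks = 4; W→S at t=8 → φ=8
RR: stance ticks = 4; W→S at t=5 → φ=11

duty=4 offsets: FL=10 FR=10 RL=8 RR=11


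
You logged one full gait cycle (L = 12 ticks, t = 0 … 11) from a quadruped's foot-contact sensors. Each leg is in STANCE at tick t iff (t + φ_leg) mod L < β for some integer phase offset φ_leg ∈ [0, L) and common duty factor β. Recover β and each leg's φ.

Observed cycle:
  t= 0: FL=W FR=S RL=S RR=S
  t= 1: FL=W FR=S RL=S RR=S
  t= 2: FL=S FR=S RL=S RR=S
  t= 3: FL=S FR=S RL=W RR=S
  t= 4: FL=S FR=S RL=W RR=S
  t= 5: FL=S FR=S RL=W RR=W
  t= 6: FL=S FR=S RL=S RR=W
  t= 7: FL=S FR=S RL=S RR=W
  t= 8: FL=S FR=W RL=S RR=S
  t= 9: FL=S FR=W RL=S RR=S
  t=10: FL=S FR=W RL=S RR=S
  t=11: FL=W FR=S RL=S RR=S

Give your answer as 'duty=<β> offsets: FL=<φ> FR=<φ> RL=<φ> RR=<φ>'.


duty=9 offsets: FL=10 FR=1 RL=6 RR=4

duty β = stance ticks per leg = 9
FL: stance ticks = 9; W→S at t=2 → φ=10
FR: stance ticks = 9; W→S at t=11 → φ=1
RL: stance ticks = 9; W→S at t=6 → φ=6
RR: stance ticks = 9; W→S at t=8 → φ=4


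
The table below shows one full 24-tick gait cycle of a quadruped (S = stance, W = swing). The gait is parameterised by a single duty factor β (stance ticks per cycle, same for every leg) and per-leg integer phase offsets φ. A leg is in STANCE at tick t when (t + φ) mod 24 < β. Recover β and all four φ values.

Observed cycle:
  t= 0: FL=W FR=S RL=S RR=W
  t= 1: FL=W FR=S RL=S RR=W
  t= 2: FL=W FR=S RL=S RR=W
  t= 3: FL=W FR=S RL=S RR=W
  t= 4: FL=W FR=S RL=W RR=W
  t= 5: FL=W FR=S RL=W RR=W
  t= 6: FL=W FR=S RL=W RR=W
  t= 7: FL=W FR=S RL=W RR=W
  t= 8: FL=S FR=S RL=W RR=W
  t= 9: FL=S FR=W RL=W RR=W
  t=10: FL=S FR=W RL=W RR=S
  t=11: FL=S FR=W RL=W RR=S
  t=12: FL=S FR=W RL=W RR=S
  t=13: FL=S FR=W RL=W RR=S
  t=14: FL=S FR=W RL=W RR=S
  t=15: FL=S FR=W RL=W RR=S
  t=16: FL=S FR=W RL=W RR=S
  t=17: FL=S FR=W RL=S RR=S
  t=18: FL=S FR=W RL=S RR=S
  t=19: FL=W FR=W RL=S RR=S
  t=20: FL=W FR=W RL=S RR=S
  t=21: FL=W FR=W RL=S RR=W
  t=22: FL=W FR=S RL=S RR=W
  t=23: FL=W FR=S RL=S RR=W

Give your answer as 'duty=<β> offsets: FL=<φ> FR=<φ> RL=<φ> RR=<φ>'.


duty β = stance ticks per leg = 11
FL: stance ticks = 11; W→S at t=8 → φ=16
FR: stance ticks = 11; W→S at t=22 → φ=2
RL: stance ticks = 11; W→S at t=17 → φ=7
RR: stance ticks = 11; W→S at t=10 → φ=14

duty=11 offsets: FL=16 FR=2 RL=7 RR=14


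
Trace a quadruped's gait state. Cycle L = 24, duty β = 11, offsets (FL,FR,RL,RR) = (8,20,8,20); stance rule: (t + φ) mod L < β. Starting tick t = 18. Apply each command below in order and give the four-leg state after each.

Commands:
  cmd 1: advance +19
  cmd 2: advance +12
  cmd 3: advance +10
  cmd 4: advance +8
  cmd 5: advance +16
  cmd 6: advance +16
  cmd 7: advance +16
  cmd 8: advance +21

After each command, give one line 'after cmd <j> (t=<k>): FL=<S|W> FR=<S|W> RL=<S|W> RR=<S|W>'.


start t=18: FL=S FR=W RL=S RR=W
cmd 1: advance +19 → t=37, phase=(21,9,21,9) → FL=W FR=S RL=W RR=S
cmd 2: advance +12 → t=49, phase=(9,21,9,21) → FL=S FR=W RL=S RR=W
cmd 3: advance +10 → t=59, phase=(19,7,19,7) → FL=W FR=S RL=W RR=S
cmd 4: advance +8 → t=67, phase=(3,15,3,15) → FL=S FR=W RL=S RR=W
cmd 5: advance +16 → t=83, phase=(19,7,19,7) → FL=W FR=S RL=W RR=S
cmd 6: advance +16 → t=99, phase=(11,23,11,23) → FL=W FR=W RL=W RR=W
cmd 7: advance +16 → t=115, phase=(3,15,3,15) → FL=S FR=W RL=S RR=W
cmd 8: advance +21 → t=136, phase=(0,12,0,12) → FL=S FR=W RL=S RR=W

after cmd 1 (t=37): FL=W FR=S RL=W RR=S
after cmd 2 (t=49): FL=S FR=W RL=S RR=W
after cmd 3 (t=59): FL=W FR=S RL=W RR=S
after cmd 4 (t=67): FL=S FR=W RL=S RR=W
after cmd 5 (t=83): FL=W FR=S RL=W RR=S
after cmd 6 (t=99): FL=W FR=W RL=W RR=W
after cmd 7 (t=115): FL=S FR=W RL=S RR=W
after cmd 8 (t=136): FL=S FR=W RL=S RR=W


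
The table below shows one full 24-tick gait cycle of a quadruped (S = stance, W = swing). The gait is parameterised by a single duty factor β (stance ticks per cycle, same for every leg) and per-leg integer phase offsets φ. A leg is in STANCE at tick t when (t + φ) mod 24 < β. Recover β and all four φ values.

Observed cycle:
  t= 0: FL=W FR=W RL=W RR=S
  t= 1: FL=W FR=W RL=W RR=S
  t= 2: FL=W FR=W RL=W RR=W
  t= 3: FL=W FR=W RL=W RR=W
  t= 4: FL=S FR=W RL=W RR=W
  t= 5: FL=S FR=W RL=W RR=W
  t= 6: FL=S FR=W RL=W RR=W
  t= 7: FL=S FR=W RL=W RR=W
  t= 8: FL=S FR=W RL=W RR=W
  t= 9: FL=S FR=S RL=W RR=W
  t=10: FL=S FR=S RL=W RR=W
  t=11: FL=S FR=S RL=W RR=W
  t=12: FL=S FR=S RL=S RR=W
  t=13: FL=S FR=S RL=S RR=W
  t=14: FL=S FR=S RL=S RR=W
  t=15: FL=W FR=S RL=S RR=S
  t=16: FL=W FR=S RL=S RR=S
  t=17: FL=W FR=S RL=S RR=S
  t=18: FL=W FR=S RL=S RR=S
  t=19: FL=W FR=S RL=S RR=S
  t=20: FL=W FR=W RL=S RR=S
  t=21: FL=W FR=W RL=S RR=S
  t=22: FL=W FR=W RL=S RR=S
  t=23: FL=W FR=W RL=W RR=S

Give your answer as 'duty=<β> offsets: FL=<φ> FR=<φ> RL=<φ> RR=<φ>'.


duty β = stance ticks per leg = 11
FL: stance ticks = 11; W→S at t=4 → φ=20
FR: stance ticks = 11; W→S at t=9 → φ=15
RL: stance ticks = 11; W→S at t=12 → φ=12
RR: stance ticks = 11; W→S at t=15 → φ=9

duty=11 offsets: FL=20 FR=15 RL=12 RR=9


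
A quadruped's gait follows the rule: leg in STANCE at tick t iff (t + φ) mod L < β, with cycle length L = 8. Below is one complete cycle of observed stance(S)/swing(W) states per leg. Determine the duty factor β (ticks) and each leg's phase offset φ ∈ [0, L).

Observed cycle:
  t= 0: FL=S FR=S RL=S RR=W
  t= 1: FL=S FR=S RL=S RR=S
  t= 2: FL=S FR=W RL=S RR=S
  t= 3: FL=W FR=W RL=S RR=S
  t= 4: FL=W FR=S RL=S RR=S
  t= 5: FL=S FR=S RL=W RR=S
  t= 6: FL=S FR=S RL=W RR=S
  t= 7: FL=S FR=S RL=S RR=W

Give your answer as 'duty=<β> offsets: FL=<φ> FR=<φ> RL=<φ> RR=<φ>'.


duty=6 offsets: FL=3 FR=4 RL=1 RR=7

duty β = stance ticks per leg = 6
FL: stance ticks = 6; W→S at t=5 → φ=3
FR: stance ticks = 6; W→S at t=4 → φ=4
RL: stance ticks = 6; W→S at t=7 → φ=1
RR: stance ticks = 6; W→S at t=1 → φ=7


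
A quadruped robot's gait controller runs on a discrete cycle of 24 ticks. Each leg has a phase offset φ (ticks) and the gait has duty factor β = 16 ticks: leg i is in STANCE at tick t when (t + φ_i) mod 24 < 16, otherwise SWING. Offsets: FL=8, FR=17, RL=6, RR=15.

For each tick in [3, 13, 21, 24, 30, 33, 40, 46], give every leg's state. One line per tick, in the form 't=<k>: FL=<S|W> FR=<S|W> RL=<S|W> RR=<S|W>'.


t=3: FL=S FR=W RL=S RR=W
t=13: FL=W FR=S RL=W RR=S
t=21: FL=S FR=S RL=S RR=S
t=24: FL=S FR=W RL=S RR=S
t=30: FL=S FR=W RL=S RR=W
t=33: FL=W FR=S RL=S RR=S
t=40: FL=S FR=S RL=W RR=S
t=46: FL=S FR=S RL=S RR=S

t=3: phase=(11,20,9,18) vs β=16 → FL=S FR=W RL=S RR=W
t=13: phase=(21,6,19,4) vs β=16 → FL=W FR=S RL=W RR=S
t=21: phase=(5,14,3,12) vs β=16 → FL=S FR=S RL=S RR=S
t=24: phase=(8,17,6,15) vs β=16 → FL=S FR=W RL=S RR=S
t=30: phase=(14,23,12,21) vs β=16 → FL=S FR=W RL=S RR=W
t=33: phase=(17,2,15,0) vs β=16 → FL=W FR=S RL=S RR=S
t=40: phase=(0,9,22,7) vs β=16 → FL=S FR=S RL=W RR=S
t=46: phase=(6,15,4,13) vs β=16 → FL=S FR=S RL=S RR=S


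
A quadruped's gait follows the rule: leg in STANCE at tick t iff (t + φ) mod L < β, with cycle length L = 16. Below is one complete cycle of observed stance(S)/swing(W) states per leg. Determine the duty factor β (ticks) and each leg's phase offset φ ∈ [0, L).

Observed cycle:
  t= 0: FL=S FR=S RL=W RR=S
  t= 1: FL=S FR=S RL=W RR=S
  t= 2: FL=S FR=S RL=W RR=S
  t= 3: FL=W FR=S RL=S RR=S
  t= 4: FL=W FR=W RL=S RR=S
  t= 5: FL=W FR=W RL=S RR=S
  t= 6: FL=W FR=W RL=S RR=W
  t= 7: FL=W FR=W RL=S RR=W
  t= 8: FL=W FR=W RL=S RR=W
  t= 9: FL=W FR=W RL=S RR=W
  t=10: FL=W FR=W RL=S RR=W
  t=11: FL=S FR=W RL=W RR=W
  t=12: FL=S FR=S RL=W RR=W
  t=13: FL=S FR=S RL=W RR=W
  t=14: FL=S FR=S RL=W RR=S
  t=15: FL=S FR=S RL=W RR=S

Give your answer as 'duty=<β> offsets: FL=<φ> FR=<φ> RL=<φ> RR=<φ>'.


duty=8 offsets: FL=5 FR=4 RL=13 RR=2

duty β = stance ticks per leg = 8
FL: stance ticks = 8; W→S at t=11 → φ=5
FR: stance ticks = 8; W→S at t=12 → φ=4
RL: stance ticks = 8; W→S at t=3 → φ=13
RR: stance ticks = 8; W→S at t=14 → φ=2


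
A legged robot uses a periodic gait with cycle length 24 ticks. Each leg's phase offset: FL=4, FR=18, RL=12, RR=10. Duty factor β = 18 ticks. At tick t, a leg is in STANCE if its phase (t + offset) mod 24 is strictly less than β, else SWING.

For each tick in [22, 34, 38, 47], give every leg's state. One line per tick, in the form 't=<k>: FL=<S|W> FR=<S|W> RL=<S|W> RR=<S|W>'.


t=22: FL=S FR=S RL=S RR=S
t=34: FL=S FR=S RL=W RR=W
t=38: FL=W FR=S RL=S RR=S
t=47: FL=S FR=S RL=S RR=S

t=22: phase=(2,16,10,8) vs β=18 → FL=S FR=S RL=S RR=S
t=34: phase=(14,4,22,20) vs β=18 → FL=S FR=S RL=W RR=W
t=38: phase=(18,8,2,0) vs β=18 → FL=W FR=S RL=S RR=S
t=47: phase=(3,17,11,9) vs β=18 → FL=S FR=S RL=S RR=S


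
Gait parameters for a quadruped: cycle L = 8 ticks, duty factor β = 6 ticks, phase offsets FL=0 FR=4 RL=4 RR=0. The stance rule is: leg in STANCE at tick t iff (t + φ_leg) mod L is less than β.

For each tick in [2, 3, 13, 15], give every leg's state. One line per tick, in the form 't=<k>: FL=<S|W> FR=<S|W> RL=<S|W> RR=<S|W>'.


t=2: FL=S FR=W RL=W RR=S
t=3: FL=S FR=W RL=W RR=S
t=13: FL=S FR=S RL=S RR=S
t=15: FL=W FR=S RL=S RR=W

t=2: phase=(2,6,6,2) vs β=6 → FL=S FR=W RL=W RR=S
t=3: phase=(3,7,7,3) vs β=6 → FL=S FR=W RL=W RR=S
t=13: phase=(5,1,1,5) vs β=6 → FL=S FR=S RL=S RR=S
t=15: phase=(7,3,3,7) vs β=6 → FL=W FR=S RL=S RR=W


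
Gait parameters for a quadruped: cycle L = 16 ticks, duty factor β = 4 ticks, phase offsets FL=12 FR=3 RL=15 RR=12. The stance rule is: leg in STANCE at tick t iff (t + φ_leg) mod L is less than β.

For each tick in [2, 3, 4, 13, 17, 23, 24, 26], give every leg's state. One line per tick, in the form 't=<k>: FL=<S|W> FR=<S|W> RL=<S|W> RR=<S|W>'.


t=2: FL=W FR=W RL=S RR=W
t=3: FL=W FR=W RL=S RR=W
t=4: FL=S FR=W RL=S RR=S
t=13: FL=W FR=S RL=W RR=W
t=17: FL=W FR=W RL=S RR=W
t=23: FL=S FR=W RL=W RR=S
t=24: FL=W FR=W RL=W RR=W
t=26: FL=W FR=W RL=W RR=W

t=2: phase=(14,5,1,14) vs β=4 → FL=W FR=W RL=S RR=W
t=3: phase=(15,6,2,15) vs β=4 → FL=W FR=W RL=S RR=W
t=4: phase=(0,7,3,0) vs β=4 → FL=S FR=W RL=S RR=S
t=13: phase=(9,0,12,9) vs β=4 → FL=W FR=S RL=W RR=W
t=17: phase=(13,4,0,13) vs β=4 → FL=W FR=W RL=S RR=W
t=23: phase=(3,10,6,3) vs β=4 → FL=S FR=W RL=W RR=S
t=24: phase=(4,11,7,4) vs β=4 → FL=W FR=W RL=W RR=W
t=26: phase=(6,13,9,6) vs β=4 → FL=W FR=W RL=W RR=W


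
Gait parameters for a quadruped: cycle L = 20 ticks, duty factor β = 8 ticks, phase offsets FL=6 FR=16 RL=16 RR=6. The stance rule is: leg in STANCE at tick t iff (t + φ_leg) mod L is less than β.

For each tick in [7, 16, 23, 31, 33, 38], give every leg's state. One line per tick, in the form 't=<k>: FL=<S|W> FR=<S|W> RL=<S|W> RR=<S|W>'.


t=7: phase=(13,3,3,13) vs β=8 → FL=W FR=S RL=S RR=W
t=16: phase=(2,12,12,2) vs β=8 → FL=S FR=W RL=W RR=S
t=23: phase=(9,19,19,9) vs β=8 → FL=W FR=W RL=W RR=W
t=31: phase=(17,7,7,17) vs β=8 → FL=W FR=S RL=S RR=W
t=33: phase=(19,9,9,19) vs β=8 → FL=W FR=W RL=W RR=W
t=38: phase=(4,14,14,4) vs β=8 → FL=S FR=W RL=W RR=S

t=7: FL=W FR=S RL=S RR=W
t=16: FL=S FR=W RL=W RR=S
t=23: FL=W FR=W RL=W RR=W
t=31: FL=W FR=S RL=S RR=W
t=33: FL=W FR=W RL=W RR=W
t=38: FL=S FR=W RL=W RR=S


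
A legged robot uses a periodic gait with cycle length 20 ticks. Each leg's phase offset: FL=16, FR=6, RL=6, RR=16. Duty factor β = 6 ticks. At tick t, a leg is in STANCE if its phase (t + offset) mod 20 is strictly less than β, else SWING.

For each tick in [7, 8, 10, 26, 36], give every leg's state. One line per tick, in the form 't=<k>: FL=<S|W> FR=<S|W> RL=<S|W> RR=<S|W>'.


t=7: phase=(3,13,13,3) vs β=6 → FL=S FR=W RL=W RR=S
t=8: phase=(4,14,14,4) vs β=6 → FL=S FR=W RL=W RR=S
t=10: phase=(6,16,16,6) vs β=6 → FL=W FR=W RL=W RR=W
t=26: phase=(2,12,12,2) vs β=6 → FL=S FR=W RL=W RR=S
t=36: phase=(12,2,2,12) vs β=6 → FL=W FR=S RL=S RR=W

t=7: FL=S FR=W RL=W RR=S
t=8: FL=S FR=W RL=W RR=S
t=10: FL=W FR=W RL=W RR=W
t=26: FL=S FR=W RL=W RR=S
t=36: FL=W FR=S RL=S RR=W


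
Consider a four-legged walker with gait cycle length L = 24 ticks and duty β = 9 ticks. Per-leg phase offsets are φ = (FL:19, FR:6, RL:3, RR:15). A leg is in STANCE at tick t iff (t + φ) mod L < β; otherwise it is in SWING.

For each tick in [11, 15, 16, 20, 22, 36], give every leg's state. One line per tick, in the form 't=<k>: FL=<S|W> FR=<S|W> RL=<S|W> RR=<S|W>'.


t=11: phase=(6,17,14,2) vs β=9 → FL=S FR=W RL=W RR=S
t=15: phase=(10,21,18,6) vs β=9 → FL=W FR=W RL=W RR=S
t=16: phase=(11,22,19,7) vs β=9 → FL=W FR=W RL=W RR=S
t=20: phase=(15,2,23,11) vs β=9 → FL=W FR=S RL=W RR=W
t=22: phase=(17,4,1,13) vs β=9 → FL=W FR=S RL=S RR=W
t=36: phase=(7,18,15,3) vs β=9 → FL=S FR=W RL=W RR=S

t=11: FL=S FR=W RL=W RR=S
t=15: FL=W FR=W RL=W RR=S
t=16: FL=W FR=W RL=W RR=S
t=20: FL=W FR=S RL=W RR=W
t=22: FL=W FR=S RL=S RR=W
t=36: FL=S FR=W RL=W RR=S


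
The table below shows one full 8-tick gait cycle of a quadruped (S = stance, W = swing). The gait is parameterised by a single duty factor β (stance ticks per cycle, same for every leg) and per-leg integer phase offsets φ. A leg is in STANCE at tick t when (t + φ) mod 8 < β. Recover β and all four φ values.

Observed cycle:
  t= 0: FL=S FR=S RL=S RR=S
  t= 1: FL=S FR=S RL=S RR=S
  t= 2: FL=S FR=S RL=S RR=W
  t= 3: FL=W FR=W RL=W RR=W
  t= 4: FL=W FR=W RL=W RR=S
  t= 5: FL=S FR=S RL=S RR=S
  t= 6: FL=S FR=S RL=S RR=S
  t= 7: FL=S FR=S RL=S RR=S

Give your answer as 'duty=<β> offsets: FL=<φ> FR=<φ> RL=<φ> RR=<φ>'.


duty=6 offsets: FL=3 FR=3 RL=3 RR=4

duty β = stance ticks per leg = 6
FL: stance ticks = 6; W→S at t=5 → φ=3
FR: stance ticks = 6; W→S at t=5 → φ=3
RL: stance ticks = 6; W→S at t=5 → φ=3
RR: stance ticks = 6; W→S at t=4 → φ=4


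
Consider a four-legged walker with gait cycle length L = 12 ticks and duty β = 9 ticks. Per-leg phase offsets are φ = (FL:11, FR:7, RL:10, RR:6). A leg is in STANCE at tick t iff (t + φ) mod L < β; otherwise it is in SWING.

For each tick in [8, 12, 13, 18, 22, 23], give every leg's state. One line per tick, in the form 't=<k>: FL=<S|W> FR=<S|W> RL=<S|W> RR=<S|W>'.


t=8: FL=S FR=S RL=S RR=S
t=12: FL=W FR=S RL=W RR=S
t=13: FL=S FR=S RL=W RR=S
t=18: FL=S FR=S RL=S RR=S
t=22: FL=W FR=S RL=S RR=S
t=23: FL=W FR=S RL=W RR=S

t=8: phase=(7,3,6,2) vs β=9 → FL=S FR=S RL=S RR=S
t=12: phase=(11,7,10,6) vs β=9 → FL=W FR=S RL=W RR=S
t=13: phase=(0,8,11,7) vs β=9 → FL=S FR=S RL=W RR=S
t=18: phase=(5,1,4,0) vs β=9 → FL=S FR=S RL=S RR=S
t=22: phase=(9,5,8,4) vs β=9 → FL=W FR=S RL=S RR=S
t=23: phase=(10,6,9,5) vs β=9 → FL=W FR=S RL=W RR=S


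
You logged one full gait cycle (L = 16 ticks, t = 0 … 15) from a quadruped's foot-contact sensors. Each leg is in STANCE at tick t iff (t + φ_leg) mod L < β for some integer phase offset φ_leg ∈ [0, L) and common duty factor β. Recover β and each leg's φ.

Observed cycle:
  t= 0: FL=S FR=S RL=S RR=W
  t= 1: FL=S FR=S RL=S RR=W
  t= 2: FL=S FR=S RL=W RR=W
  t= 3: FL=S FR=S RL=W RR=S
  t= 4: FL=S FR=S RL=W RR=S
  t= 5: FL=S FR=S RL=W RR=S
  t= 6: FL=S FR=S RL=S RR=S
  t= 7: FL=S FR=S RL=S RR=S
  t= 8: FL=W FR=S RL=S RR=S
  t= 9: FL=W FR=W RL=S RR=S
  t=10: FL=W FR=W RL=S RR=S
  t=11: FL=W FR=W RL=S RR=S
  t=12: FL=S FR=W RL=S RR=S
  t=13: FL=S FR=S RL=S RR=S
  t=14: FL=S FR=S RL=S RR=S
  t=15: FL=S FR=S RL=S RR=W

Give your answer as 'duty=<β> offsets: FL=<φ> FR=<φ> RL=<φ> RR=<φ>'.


duty β = stance ticks per leg = 12
FL: stance ticks = 12; W→S at t=12 → φ=4
FR: stance ticks = 12; W→S at t=13 → φ=3
RL: stance ticks = 12; W→S at t=6 → φ=10
RR: stance ticks = 12; W→S at t=3 → φ=13

duty=12 offsets: FL=4 FR=3 RL=10 RR=13


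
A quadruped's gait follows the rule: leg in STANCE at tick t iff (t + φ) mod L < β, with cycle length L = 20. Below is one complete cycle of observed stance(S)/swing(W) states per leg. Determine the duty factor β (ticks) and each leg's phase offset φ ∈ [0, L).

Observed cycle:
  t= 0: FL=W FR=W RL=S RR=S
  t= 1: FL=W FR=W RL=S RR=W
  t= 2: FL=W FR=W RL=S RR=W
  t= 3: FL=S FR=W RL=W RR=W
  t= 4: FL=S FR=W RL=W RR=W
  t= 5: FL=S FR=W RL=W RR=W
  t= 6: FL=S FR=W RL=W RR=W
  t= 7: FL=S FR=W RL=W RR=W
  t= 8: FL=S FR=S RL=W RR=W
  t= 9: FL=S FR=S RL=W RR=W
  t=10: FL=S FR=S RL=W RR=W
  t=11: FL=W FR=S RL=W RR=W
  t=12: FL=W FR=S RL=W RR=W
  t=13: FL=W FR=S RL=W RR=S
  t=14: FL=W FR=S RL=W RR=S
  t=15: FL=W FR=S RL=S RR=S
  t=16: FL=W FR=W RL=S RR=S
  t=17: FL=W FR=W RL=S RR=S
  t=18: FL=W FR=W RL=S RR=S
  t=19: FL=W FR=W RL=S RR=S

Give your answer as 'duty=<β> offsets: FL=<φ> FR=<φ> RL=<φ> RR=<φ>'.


duty β = stance ticks per leg = 8
FL: stance ticks = 8; W→S at t=3 → φ=17
FR: stance ticks = 8; W→S at t=8 → φ=12
RL: stance ticks = 8; W→S at t=15 → φ=5
RR: stance ticks = 8; W→S at t=13 → φ=7

duty=8 offsets: FL=17 FR=12 RL=5 RR=7


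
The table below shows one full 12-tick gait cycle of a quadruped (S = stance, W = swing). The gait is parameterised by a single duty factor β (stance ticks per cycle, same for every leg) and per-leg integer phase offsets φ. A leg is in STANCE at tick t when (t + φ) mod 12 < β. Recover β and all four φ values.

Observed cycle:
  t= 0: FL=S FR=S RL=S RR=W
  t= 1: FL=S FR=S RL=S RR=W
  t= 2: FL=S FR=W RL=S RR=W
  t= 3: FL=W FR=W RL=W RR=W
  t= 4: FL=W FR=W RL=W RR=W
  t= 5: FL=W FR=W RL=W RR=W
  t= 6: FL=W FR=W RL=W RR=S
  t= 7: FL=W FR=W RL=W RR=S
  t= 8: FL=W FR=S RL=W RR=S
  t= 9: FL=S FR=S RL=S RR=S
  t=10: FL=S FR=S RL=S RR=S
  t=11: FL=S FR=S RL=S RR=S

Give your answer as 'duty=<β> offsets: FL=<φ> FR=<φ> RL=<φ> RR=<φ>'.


duty=6 offsets: FL=3 FR=4 RL=3 RR=6

duty β = stance ticks per leg = 6
FL: stance ticks = 6; W→S at t=9 → φ=3
FR: stance ticks = 6; W→S at t=8 → φ=4
RL: stance ticks = 6; W→S at t=9 → φ=3
RR: stance ticks = 6; W→S at t=6 → φ=6


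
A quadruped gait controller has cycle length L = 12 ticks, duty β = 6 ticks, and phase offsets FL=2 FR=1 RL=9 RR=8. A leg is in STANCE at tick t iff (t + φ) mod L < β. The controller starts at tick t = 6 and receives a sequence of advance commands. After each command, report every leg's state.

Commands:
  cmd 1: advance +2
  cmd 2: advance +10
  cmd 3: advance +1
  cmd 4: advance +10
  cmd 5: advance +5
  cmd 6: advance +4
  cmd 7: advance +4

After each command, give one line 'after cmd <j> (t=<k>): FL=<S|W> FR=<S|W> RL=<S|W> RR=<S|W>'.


start t=6: FL=W FR=W RL=S RR=S
cmd 1: advance +2 → t=8, phase=(10,9,5,4) → FL=W FR=W RL=S RR=S
cmd 2: advance +10 → t=18, phase=(8,7,3,2) → FL=W FR=W RL=S RR=S
cmd 3: advance +1 → t=19, phase=(9,8,4,3) → FL=W FR=W RL=S RR=S
cmd 4: advance +10 → t=29, phase=(7,6,2,1) → FL=W FR=W RL=S RR=S
cmd 5: advance +5 → t=34, phase=(0,11,7,6) → FL=S FR=W RL=W RR=W
cmd 6: advance +4 → t=38, phase=(4,3,11,10) → FL=S FR=S RL=W RR=W
cmd 7: advance +4 → t=42, phase=(8,7,3,2) → FL=W FR=W RL=S RR=S

after cmd 1 (t=8): FL=W FR=W RL=S RR=S
after cmd 2 (t=18): FL=W FR=W RL=S RR=S
after cmd 3 (t=19): FL=W FR=W RL=S RR=S
after cmd 4 (t=29): FL=W FR=W RL=S RR=S
after cmd 5 (t=34): FL=S FR=W RL=W RR=W
after cmd 6 (t=38): FL=S FR=S RL=W RR=W
after cmd 7 (t=42): FL=W FR=W RL=S RR=S


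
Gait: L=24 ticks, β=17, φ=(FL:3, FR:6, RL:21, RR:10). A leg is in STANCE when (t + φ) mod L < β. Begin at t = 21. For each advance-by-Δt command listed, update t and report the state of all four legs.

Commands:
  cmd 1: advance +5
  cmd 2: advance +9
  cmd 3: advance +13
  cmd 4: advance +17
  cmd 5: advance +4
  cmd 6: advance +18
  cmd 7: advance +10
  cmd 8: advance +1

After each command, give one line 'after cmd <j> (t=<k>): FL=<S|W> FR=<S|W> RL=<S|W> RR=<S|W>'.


after cmd 1 (t=26): FL=S FR=S RL=W RR=S
after cmd 2 (t=35): FL=S FR=W RL=S RR=W
after cmd 3 (t=48): FL=S FR=S RL=W RR=S
after cmd 4 (t=65): FL=W FR=W RL=S RR=S
after cmd 5 (t=69): FL=S FR=S RL=W RR=S
after cmd 6 (t=87): FL=W FR=W RL=S RR=S
after cmd 7 (t=97): FL=S FR=S RL=W RR=S
after cmd 8 (t=98): FL=S FR=S RL=W RR=S

start t=21: FL=S FR=S RL=W RR=S
cmd 1: advance +5 → t=26, phase=(5,8,23,12) → FL=S FR=S RL=W RR=S
cmd 2: advance +9 → t=35, phase=(14,17,8,21) → FL=S FR=W RL=S RR=W
cmd 3: advance +13 → t=48, phase=(3,6,21,10) → FL=S FR=S RL=W RR=S
cmd 4: advance +17 → t=65, phase=(20,23,14,3) → FL=W FR=W RL=S RR=S
cmd 5: advance +4 → t=69, phase=(0,3,18,7) → FL=S FR=S RL=W RR=S
cmd 6: advance +18 → t=87, phase=(18,21,12,1) → FL=W FR=W RL=S RR=S
cmd 7: advance +10 → t=97, phase=(4,7,22,11) → FL=S FR=S RL=W RR=S
cmd 8: advance +1 → t=98, phase=(5,8,23,12) → FL=S FR=S RL=W RR=S


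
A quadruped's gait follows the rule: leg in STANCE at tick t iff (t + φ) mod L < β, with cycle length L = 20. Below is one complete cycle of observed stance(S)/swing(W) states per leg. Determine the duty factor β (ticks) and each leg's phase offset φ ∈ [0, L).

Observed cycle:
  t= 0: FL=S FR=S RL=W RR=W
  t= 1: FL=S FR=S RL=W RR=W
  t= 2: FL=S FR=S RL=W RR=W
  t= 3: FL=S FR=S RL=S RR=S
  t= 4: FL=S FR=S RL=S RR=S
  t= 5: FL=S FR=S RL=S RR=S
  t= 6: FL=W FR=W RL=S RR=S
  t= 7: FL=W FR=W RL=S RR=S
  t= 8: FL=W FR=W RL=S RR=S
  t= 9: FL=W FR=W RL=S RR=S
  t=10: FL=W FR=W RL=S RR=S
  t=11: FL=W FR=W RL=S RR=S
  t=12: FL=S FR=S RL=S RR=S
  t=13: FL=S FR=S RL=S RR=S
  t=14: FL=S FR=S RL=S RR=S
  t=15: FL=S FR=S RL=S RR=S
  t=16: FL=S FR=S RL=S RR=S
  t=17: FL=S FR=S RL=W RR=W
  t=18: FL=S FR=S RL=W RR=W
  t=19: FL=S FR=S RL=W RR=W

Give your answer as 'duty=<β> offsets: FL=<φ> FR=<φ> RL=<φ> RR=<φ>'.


duty β = stance ticks per leg = 14
FL: stance ticks = 14; W→S at t=12 → φ=8
FR: stance ticks = 14; W→S at t=12 → φ=8
RL: stance ticks = 14; W→S at t=3 → φ=17
RR: stance ticks = 14; W→S at t=3 → φ=17

duty=14 offsets: FL=8 FR=8 RL=17 RR=17


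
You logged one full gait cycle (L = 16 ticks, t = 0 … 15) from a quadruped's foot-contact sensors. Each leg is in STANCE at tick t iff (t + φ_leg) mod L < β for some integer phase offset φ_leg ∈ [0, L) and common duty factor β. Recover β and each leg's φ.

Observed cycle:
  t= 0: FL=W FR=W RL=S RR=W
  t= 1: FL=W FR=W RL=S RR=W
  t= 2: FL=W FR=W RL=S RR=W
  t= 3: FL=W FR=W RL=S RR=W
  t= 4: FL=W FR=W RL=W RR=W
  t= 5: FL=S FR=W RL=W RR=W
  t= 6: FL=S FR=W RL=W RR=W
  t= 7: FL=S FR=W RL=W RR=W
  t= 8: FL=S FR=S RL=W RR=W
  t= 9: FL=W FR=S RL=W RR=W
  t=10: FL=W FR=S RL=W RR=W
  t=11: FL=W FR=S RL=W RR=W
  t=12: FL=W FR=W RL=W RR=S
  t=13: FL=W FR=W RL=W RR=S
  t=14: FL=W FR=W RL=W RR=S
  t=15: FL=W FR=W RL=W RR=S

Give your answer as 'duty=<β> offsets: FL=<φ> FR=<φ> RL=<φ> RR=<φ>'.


duty=4 offsets: FL=11 FR=8 RL=0 RR=4

duty β = stance ticks per leg = 4
FL: stance ticks = 4; W→S at t=5 → φ=11
FR: stance ticks = 4; W→S at t=8 → φ=8
RL: stance ticks = 4; W→S at t=0 → φ=0
RR: stance ticks = 4; W→S at t=12 → φ=4


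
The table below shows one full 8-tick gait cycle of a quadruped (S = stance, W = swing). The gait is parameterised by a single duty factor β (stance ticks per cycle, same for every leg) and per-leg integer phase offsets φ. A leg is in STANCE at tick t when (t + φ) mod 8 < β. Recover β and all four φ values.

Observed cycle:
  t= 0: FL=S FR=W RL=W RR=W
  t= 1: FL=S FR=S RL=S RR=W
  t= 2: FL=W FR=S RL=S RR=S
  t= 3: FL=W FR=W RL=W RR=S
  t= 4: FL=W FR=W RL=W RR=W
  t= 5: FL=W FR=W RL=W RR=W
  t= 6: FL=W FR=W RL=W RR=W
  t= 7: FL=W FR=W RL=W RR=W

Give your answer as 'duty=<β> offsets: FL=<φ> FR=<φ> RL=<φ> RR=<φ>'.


duty β = stance ticks per leg = 2
FL: stance ticks = 2; W→S at t=0 → φ=0
FR: stance ticks = 2; W→S at t=1 → φ=7
RL: stance ticks = 2; W→S at t=1 → φ=7
RR: stance ticks = 2; W→S at t=2 → φ=6

duty=2 offsets: FL=0 FR=7 RL=7 RR=6


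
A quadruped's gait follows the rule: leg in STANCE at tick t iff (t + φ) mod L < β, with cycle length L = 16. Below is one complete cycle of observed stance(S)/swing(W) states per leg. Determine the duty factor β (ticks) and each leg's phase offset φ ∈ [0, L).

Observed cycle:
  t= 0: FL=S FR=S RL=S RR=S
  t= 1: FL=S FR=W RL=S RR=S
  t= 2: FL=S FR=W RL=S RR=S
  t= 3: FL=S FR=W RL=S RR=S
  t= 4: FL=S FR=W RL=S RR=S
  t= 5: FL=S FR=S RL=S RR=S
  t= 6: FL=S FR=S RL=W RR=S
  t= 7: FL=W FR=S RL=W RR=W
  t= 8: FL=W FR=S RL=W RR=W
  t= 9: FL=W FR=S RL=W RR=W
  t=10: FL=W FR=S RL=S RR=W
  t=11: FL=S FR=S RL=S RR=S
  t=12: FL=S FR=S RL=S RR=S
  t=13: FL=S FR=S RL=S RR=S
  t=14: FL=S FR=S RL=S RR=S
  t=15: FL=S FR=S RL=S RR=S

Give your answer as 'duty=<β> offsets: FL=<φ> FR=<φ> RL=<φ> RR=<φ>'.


duty β = stance ticks per leg = 12
FL: stance ticks = 12; W→S at t=11 → φ=5
FR: stance ticks = 12; W→S at t=5 → φ=11
RL: stance ticks = 12; W→S at t=10 → φ=6
RR: stance ticks = 12; W→S at t=11 → φ=5

duty=12 offsets: FL=5 FR=11 RL=6 RR=5


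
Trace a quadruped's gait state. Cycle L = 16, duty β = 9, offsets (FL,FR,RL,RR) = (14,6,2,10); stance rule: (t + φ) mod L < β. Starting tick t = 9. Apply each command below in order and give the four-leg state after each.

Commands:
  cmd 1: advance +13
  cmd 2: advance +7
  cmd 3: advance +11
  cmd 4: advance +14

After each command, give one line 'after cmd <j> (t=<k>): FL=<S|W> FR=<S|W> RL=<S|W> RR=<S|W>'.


start t=9: FL=S FR=W RL=W RR=S
cmd 1: advance +13 → t=22, phase=(4,12,8,0) → FL=S FR=W RL=S RR=S
cmd 2: advance +7 → t=29, phase=(11,3,15,7) → FL=W FR=S RL=W RR=S
cmd 3: advance +11 → t=40, phase=(6,14,10,2) → FL=S FR=W RL=W RR=S
cmd 4: advance +14 → t=54, phase=(4,12,8,0) → FL=S FR=W RL=S RR=S

after cmd 1 (t=22): FL=S FR=W RL=S RR=S
after cmd 2 (t=29): FL=W FR=S RL=W RR=S
after cmd 3 (t=40): FL=S FR=W RL=W RR=S
after cmd 4 (t=54): FL=S FR=W RL=S RR=S


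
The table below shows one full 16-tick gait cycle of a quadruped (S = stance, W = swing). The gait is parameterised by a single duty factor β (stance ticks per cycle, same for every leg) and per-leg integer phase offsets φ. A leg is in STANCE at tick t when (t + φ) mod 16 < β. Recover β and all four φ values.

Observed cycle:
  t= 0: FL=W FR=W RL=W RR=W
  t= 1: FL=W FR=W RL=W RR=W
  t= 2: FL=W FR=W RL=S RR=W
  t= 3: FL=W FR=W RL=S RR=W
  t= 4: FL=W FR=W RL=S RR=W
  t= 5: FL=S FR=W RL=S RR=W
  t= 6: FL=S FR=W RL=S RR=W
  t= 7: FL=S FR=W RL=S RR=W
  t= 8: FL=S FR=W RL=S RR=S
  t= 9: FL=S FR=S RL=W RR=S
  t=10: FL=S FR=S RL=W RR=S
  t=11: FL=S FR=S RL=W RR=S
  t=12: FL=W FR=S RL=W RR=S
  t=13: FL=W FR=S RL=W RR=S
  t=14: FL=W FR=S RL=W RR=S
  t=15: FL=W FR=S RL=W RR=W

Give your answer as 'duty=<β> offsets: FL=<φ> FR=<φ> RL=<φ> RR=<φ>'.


duty β = stance ticks per leg = 7
FL: stance ticks = 7; W→S at t=5 → φ=11
FR: stance ticks = 7; W→S at t=9 → φ=7
RL: stance ticks = 7; W→S at t=2 → φ=14
RR: stance ticks = 7; W→S at t=8 → φ=8

duty=7 offsets: FL=11 FR=7 RL=14 RR=8


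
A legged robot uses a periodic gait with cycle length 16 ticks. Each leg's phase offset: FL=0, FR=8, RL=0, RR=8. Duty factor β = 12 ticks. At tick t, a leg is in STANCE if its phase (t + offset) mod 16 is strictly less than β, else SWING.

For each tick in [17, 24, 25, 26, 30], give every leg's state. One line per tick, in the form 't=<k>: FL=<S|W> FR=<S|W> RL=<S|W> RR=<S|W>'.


t=17: FL=S FR=S RL=S RR=S
t=24: FL=S FR=S RL=S RR=S
t=25: FL=S FR=S RL=S RR=S
t=26: FL=S FR=S RL=S RR=S
t=30: FL=W FR=S RL=W RR=S

t=17: phase=(1,9,1,9) vs β=12 → FL=S FR=S RL=S RR=S
t=24: phase=(8,0,8,0) vs β=12 → FL=S FR=S RL=S RR=S
t=25: phase=(9,1,9,1) vs β=12 → FL=S FR=S RL=S RR=S
t=26: phase=(10,2,10,2) vs β=12 → FL=S FR=S RL=S RR=S
t=30: phase=(14,6,14,6) vs β=12 → FL=W FR=S RL=W RR=S


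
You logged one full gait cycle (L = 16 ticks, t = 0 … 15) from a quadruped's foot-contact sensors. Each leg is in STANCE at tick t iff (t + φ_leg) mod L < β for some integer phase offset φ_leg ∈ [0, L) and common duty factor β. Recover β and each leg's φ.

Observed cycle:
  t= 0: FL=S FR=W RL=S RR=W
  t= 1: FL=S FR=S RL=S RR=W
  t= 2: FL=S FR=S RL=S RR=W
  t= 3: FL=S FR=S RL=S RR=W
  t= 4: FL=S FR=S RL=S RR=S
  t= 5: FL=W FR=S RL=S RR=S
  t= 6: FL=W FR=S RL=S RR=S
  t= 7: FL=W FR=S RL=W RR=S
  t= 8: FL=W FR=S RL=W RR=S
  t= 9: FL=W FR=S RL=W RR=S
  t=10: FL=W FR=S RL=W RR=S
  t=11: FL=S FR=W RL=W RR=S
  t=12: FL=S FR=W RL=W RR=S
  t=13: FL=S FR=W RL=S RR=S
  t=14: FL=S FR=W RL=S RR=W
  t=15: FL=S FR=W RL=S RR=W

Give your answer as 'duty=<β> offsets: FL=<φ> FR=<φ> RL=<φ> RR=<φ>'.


duty β = stance ticks per leg = 10
FL: stance ticks = 10; W→S at t=11 → φ=5
FR: stance ticks = 10; W→S at t=1 → φ=15
RL: stance ticks = 10; W→S at t=13 → φ=3
RR: stance ticks = 10; W→S at t=4 → φ=12

duty=10 offsets: FL=5 FR=15 RL=3 RR=12


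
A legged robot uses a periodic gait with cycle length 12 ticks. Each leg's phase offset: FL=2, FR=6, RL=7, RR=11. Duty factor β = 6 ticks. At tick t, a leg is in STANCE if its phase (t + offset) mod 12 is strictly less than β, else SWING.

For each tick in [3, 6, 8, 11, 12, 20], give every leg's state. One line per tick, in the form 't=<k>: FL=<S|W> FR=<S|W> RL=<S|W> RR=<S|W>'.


t=3: phase=(5,9,10,2) vs β=6 → FL=S FR=W RL=W RR=S
t=6: phase=(8,0,1,5) vs β=6 → FL=W FR=S RL=S RR=S
t=8: phase=(10,2,3,7) vs β=6 → FL=W FR=S RL=S RR=W
t=11: phase=(1,5,6,10) vs β=6 → FL=S FR=S RL=W RR=W
t=12: phase=(2,6,7,11) vs β=6 → FL=S FR=W RL=W RR=W
t=20: phase=(10,2,3,7) vs β=6 → FL=W FR=S RL=S RR=W

t=3: FL=S FR=W RL=W RR=S
t=6: FL=W FR=S RL=S RR=S
t=8: FL=W FR=S RL=S RR=W
t=11: FL=S FR=S RL=W RR=W
t=12: FL=S FR=W RL=W RR=W
t=20: FL=W FR=S RL=S RR=W


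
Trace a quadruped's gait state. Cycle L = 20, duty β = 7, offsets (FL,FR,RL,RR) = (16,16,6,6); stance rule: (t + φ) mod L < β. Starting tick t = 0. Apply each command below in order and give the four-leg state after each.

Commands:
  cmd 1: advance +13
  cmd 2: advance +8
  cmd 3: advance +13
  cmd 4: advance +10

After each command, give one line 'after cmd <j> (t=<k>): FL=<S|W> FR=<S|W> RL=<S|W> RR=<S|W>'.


start t=0: FL=W FR=W RL=S RR=S
cmd 1: advance +13 → t=13, phase=(9,9,19,19) → FL=W FR=W RL=W RR=W
cmd 2: advance +8 → t=21, phase=(17,17,7,7) → FL=W FR=W RL=W RR=W
cmd 3: advance +13 → t=34, phase=(10,10,0,0) → FL=W FR=W RL=S RR=S
cmd 4: advance +10 → t=44, phase=(0,0,10,10) → FL=S FR=S RL=W RR=W

after cmd 1 (t=13): FL=W FR=W RL=W RR=W
after cmd 2 (t=21): FL=W FR=W RL=W RR=W
after cmd 3 (t=34): FL=W FR=W RL=S RR=S
after cmd 4 (t=44): FL=S FR=S RL=W RR=W


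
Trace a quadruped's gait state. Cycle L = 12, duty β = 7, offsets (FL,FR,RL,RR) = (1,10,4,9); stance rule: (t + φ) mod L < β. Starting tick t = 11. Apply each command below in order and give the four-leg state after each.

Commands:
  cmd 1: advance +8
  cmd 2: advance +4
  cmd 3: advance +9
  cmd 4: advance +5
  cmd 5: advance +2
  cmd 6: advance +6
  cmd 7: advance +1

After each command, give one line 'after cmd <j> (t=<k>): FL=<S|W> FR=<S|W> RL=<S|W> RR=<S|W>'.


after cmd 1 (t=19): FL=W FR=S RL=W RR=S
after cmd 2 (t=23): FL=S FR=W RL=S RR=W
after cmd 3 (t=32): FL=W FR=S RL=S RR=S
after cmd 4 (t=37): FL=S FR=W RL=S RR=W
after cmd 5 (t=39): FL=S FR=S RL=W RR=S
after cmd 6 (t=45): FL=W FR=W RL=S RR=S
after cmd 7 (t=46): FL=W FR=W RL=S RR=W

start t=11: FL=S FR=W RL=S RR=W
cmd 1: advance +8 → t=19, phase=(8,5,11,4) → FL=W FR=S RL=W RR=S
cmd 2: advance +4 → t=23, phase=(0,9,3,8) → FL=S FR=W RL=S RR=W
cmd 3: advance +9 → t=32, phase=(9,6,0,5) → FL=W FR=S RL=S RR=S
cmd 4: advance +5 → t=37, phase=(2,11,5,10) → FL=S FR=W RL=S RR=W
cmd 5: advance +2 → t=39, phase=(4,1,7,0) → FL=S FR=S RL=W RR=S
cmd 6: advance +6 → t=45, phase=(10,7,1,6) → FL=W FR=W RL=S RR=S
cmd 7: advance +1 → t=46, phase=(11,8,2,7) → FL=W FR=W RL=S RR=W


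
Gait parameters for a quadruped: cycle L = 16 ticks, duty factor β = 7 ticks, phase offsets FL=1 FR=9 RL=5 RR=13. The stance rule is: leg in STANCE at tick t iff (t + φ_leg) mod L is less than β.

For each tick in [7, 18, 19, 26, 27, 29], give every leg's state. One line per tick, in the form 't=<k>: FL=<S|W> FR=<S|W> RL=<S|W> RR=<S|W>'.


t=7: phase=(8,0,12,4) vs β=7 → FL=W FR=S RL=W RR=S
t=18: phase=(3,11,7,15) vs β=7 → FL=S FR=W RL=W RR=W
t=19: phase=(4,12,8,0) vs β=7 → FL=S FR=W RL=W RR=S
t=26: phase=(11,3,15,7) vs β=7 → FL=W FR=S RL=W RR=W
t=27: phase=(12,4,0,8) vs β=7 → FL=W FR=S RL=S RR=W
t=29: phase=(14,6,2,10) vs β=7 → FL=W FR=S RL=S RR=W

t=7: FL=W FR=S RL=W RR=S
t=18: FL=S FR=W RL=W RR=W
t=19: FL=S FR=W RL=W RR=S
t=26: FL=W FR=S RL=W RR=W
t=27: FL=W FR=S RL=S RR=W
t=29: FL=W FR=S RL=S RR=W
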